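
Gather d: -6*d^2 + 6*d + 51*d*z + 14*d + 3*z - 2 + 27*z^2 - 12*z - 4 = -6*d^2 + d*(51*z + 20) + 27*z^2 - 9*z - 6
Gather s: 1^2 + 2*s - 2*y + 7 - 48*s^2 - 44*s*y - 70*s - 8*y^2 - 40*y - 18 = -48*s^2 + s*(-44*y - 68) - 8*y^2 - 42*y - 10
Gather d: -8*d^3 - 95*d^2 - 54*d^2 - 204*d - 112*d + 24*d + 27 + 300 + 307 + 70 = -8*d^3 - 149*d^2 - 292*d + 704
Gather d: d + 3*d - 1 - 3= 4*d - 4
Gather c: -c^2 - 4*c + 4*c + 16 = 16 - c^2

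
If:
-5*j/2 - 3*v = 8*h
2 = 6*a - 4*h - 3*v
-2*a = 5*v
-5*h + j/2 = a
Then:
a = 165/632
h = -19/632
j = 35/158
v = -33/316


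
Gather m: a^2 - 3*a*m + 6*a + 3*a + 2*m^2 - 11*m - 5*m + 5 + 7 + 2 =a^2 + 9*a + 2*m^2 + m*(-3*a - 16) + 14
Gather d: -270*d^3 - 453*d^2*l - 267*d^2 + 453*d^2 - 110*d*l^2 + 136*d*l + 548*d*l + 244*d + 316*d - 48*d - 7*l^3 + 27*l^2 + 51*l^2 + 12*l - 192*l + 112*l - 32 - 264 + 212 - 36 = -270*d^3 + d^2*(186 - 453*l) + d*(-110*l^2 + 684*l + 512) - 7*l^3 + 78*l^2 - 68*l - 120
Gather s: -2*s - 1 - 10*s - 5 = -12*s - 6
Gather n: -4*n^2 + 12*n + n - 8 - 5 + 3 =-4*n^2 + 13*n - 10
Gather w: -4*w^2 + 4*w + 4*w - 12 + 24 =-4*w^2 + 8*w + 12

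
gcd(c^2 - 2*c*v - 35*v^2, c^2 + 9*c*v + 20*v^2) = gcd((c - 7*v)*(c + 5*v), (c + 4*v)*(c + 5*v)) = c + 5*v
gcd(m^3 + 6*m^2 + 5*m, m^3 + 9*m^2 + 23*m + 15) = m^2 + 6*m + 5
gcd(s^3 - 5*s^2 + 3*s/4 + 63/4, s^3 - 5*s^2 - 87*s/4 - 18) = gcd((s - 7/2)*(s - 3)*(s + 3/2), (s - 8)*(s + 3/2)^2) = s + 3/2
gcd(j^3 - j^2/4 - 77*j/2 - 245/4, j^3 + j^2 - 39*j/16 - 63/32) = j + 7/4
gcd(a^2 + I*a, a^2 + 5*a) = a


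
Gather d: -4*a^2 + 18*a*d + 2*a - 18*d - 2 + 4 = -4*a^2 + 2*a + d*(18*a - 18) + 2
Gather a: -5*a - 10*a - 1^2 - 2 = -15*a - 3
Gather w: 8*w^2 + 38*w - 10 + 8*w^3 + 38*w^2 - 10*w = 8*w^3 + 46*w^2 + 28*w - 10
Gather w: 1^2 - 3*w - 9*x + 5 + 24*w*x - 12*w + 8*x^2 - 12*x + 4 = w*(24*x - 15) + 8*x^2 - 21*x + 10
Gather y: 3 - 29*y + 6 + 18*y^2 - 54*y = 18*y^2 - 83*y + 9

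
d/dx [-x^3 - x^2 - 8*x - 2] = -3*x^2 - 2*x - 8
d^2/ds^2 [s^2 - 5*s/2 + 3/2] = 2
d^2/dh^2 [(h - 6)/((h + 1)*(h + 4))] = 2*(h^3 - 18*h^2 - 102*h - 146)/(h^6 + 15*h^5 + 87*h^4 + 245*h^3 + 348*h^2 + 240*h + 64)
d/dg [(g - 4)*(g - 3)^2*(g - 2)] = 4*g^3 - 36*g^2 + 106*g - 102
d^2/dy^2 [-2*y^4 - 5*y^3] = 6*y*(-4*y - 5)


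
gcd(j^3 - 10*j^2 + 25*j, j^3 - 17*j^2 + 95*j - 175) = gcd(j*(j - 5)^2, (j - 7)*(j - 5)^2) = j^2 - 10*j + 25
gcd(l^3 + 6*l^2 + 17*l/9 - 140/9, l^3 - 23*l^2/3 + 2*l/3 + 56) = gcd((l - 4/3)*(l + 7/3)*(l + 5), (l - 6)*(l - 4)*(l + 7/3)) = l + 7/3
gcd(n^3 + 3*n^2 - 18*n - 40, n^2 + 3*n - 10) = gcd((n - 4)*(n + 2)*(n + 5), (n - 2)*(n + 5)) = n + 5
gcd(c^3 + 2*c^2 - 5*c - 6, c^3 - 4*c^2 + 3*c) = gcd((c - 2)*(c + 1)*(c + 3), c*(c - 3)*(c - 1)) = 1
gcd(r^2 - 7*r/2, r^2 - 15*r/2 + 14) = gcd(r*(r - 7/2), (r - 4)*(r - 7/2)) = r - 7/2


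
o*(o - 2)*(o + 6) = o^3 + 4*o^2 - 12*o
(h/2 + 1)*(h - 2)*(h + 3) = h^3/2 + 3*h^2/2 - 2*h - 6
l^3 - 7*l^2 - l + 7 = (l - 7)*(l - 1)*(l + 1)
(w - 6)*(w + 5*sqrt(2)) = w^2 - 6*w + 5*sqrt(2)*w - 30*sqrt(2)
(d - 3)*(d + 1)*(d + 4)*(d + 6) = d^4 + 8*d^3 + d^2 - 78*d - 72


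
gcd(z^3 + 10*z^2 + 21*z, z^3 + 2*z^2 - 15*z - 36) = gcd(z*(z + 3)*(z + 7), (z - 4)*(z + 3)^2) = z + 3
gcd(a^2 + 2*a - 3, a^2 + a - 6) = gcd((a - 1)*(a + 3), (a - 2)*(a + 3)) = a + 3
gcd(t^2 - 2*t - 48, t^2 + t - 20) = 1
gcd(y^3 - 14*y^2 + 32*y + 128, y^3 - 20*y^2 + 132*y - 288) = y - 8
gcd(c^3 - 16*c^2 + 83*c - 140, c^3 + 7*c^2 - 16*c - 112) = c - 4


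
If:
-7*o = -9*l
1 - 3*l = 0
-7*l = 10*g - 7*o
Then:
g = 1/15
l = 1/3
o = 3/7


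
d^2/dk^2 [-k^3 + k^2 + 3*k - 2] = 2 - 6*k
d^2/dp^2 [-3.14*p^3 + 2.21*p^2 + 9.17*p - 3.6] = 4.42 - 18.84*p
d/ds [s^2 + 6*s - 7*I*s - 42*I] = 2*s + 6 - 7*I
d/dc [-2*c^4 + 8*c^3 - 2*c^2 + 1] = 4*c*(-2*c^2 + 6*c - 1)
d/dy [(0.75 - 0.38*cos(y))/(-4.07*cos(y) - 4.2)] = -4.6485*sin(y)/(4.07*cos(y) + 4.2)^2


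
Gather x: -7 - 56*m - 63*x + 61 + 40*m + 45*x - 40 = -16*m - 18*x + 14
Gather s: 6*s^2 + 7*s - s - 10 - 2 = 6*s^2 + 6*s - 12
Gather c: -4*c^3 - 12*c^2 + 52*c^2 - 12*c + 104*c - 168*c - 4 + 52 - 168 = -4*c^3 + 40*c^2 - 76*c - 120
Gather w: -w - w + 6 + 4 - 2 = 8 - 2*w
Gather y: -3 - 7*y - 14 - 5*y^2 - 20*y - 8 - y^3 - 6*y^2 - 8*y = -y^3 - 11*y^2 - 35*y - 25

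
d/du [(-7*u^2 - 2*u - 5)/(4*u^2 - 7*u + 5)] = 3*(19*u^2 - 10*u - 15)/(16*u^4 - 56*u^3 + 89*u^2 - 70*u + 25)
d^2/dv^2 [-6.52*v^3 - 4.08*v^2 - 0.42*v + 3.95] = -39.12*v - 8.16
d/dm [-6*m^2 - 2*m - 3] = -12*m - 2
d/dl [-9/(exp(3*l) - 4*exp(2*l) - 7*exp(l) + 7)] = (27*exp(2*l) - 72*exp(l) - 63)*exp(l)/(exp(3*l) - 4*exp(2*l) - 7*exp(l) + 7)^2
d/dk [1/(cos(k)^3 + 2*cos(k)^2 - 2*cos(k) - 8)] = (3*cos(k)^2 + 4*cos(k) - 2)*sin(k)/(cos(k)^3 + 2*cos(k)^2 - 2*cos(k) - 8)^2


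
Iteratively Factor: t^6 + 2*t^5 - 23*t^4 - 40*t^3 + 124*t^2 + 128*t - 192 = (t - 1)*(t^5 + 3*t^4 - 20*t^3 - 60*t^2 + 64*t + 192) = (t - 2)*(t - 1)*(t^4 + 5*t^3 - 10*t^2 - 80*t - 96) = (t - 2)*(t - 1)*(t + 2)*(t^3 + 3*t^2 - 16*t - 48) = (t - 2)*(t - 1)*(t + 2)*(t + 3)*(t^2 - 16) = (t - 4)*(t - 2)*(t - 1)*(t + 2)*(t + 3)*(t + 4)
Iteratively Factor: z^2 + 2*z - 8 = (z + 4)*(z - 2)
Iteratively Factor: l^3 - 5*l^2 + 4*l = (l - 1)*(l^2 - 4*l) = (l - 4)*(l - 1)*(l)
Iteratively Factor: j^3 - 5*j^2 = (j - 5)*(j^2) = j*(j - 5)*(j)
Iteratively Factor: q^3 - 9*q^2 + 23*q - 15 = (q - 1)*(q^2 - 8*q + 15) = (q - 3)*(q - 1)*(q - 5)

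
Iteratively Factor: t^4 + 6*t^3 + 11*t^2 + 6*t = (t)*(t^3 + 6*t^2 + 11*t + 6) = t*(t + 2)*(t^2 + 4*t + 3) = t*(t + 1)*(t + 2)*(t + 3)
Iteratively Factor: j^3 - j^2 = (j)*(j^2 - j) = j*(j - 1)*(j)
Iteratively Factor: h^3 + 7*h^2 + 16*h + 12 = (h + 2)*(h^2 + 5*h + 6) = (h + 2)^2*(h + 3)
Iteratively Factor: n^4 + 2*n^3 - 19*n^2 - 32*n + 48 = (n + 3)*(n^3 - n^2 - 16*n + 16) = (n - 1)*(n + 3)*(n^2 - 16) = (n - 4)*(n - 1)*(n + 3)*(n + 4)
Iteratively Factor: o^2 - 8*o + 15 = (o - 3)*(o - 5)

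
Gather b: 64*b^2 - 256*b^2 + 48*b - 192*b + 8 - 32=-192*b^2 - 144*b - 24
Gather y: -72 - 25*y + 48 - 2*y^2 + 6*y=-2*y^2 - 19*y - 24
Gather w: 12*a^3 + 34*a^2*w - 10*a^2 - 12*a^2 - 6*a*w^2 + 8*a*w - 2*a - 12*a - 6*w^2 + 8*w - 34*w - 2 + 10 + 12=12*a^3 - 22*a^2 - 14*a + w^2*(-6*a - 6) + w*(34*a^2 + 8*a - 26) + 20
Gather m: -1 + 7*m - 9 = 7*m - 10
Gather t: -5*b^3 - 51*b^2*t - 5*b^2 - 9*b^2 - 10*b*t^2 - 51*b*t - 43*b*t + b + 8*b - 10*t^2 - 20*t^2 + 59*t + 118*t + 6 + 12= -5*b^3 - 14*b^2 + 9*b + t^2*(-10*b - 30) + t*(-51*b^2 - 94*b + 177) + 18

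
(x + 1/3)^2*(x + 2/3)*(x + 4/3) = x^4 + 8*x^3/3 + 7*x^2/3 + 22*x/27 + 8/81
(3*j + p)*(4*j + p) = 12*j^2 + 7*j*p + p^2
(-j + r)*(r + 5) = -j*r - 5*j + r^2 + 5*r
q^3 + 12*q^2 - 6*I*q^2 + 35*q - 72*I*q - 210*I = (q + 5)*(q + 7)*(q - 6*I)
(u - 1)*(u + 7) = u^2 + 6*u - 7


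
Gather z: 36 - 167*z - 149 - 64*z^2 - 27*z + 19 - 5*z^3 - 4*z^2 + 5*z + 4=-5*z^3 - 68*z^2 - 189*z - 90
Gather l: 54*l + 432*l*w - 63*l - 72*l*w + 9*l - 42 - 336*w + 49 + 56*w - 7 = 360*l*w - 280*w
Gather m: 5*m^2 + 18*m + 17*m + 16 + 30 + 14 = 5*m^2 + 35*m + 60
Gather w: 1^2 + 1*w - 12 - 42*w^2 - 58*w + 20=-42*w^2 - 57*w + 9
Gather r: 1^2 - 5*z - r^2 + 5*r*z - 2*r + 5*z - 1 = -r^2 + r*(5*z - 2)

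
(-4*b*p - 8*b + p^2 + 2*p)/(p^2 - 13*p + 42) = (-4*b*p - 8*b + p^2 + 2*p)/(p^2 - 13*p + 42)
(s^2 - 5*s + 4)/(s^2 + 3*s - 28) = (s - 1)/(s + 7)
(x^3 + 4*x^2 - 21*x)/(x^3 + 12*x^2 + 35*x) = (x - 3)/(x + 5)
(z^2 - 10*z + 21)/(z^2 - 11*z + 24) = (z - 7)/(z - 8)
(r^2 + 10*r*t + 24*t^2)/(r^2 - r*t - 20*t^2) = (r + 6*t)/(r - 5*t)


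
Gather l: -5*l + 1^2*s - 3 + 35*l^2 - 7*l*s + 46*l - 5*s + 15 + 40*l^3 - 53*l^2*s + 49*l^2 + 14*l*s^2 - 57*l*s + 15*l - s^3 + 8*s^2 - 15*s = 40*l^3 + l^2*(84 - 53*s) + l*(14*s^2 - 64*s + 56) - s^3 + 8*s^2 - 19*s + 12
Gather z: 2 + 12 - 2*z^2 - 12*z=-2*z^2 - 12*z + 14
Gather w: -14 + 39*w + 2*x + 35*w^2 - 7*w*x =35*w^2 + w*(39 - 7*x) + 2*x - 14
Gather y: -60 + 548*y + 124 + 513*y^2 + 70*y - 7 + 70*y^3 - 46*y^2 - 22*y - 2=70*y^3 + 467*y^2 + 596*y + 55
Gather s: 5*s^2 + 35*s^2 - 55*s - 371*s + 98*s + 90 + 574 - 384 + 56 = 40*s^2 - 328*s + 336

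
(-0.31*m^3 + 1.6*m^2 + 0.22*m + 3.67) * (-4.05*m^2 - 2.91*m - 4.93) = 1.2555*m^5 - 5.5779*m^4 - 4.0187*m^3 - 23.3917*m^2 - 11.7643*m - 18.0931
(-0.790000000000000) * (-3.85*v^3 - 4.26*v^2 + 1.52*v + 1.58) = 3.0415*v^3 + 3.3654*v^2 - 1.2008*v - 1.2482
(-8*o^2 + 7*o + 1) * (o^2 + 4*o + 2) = -8*o^4 - 25*o^3 + 13*o^2 + 18*o + 2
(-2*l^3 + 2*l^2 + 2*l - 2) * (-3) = 6*l^3 - 6*l^2 - 6*l + 6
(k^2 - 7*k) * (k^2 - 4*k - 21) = k^4 - 11*k^3 + 7*k^2 + 147*k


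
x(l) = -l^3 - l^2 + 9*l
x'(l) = -3*l^2 - 2*l + 9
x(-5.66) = 98.35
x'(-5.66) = -75.79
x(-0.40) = -3.70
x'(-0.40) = 9.32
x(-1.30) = -11.19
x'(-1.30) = 6.53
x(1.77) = 7.25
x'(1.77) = -3.94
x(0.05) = 0.45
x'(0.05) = 8.89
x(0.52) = 4.27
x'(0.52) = 7.15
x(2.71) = -2.86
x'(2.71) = -18.45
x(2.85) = -5.62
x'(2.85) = -21.07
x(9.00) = -729.00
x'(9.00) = -252.00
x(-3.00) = -9.00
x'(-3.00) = -12.00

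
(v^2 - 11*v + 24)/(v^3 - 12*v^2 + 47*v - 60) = (v - 8)/(v^2 - 9*v + 20)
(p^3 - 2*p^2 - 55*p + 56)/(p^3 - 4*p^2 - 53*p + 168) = (p - 1)/(p - 3)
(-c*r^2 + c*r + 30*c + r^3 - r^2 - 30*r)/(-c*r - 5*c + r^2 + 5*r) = r - 6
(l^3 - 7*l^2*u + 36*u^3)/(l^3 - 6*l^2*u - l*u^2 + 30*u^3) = (-l + 6*u)/(-l + 5*u)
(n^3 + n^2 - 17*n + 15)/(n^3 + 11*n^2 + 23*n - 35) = (n - 3)/(n + 7)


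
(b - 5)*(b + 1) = b^2 - 4*b - 5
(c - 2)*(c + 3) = c^2 + c - 6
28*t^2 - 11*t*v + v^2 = (-7*t + v)*(-4*t + v)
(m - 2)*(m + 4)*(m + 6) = m^3 + 8*m^2 + 4*m - 48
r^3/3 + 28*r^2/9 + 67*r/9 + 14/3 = (r/3 + 1/3)*(r + 7/3)*(r + 6)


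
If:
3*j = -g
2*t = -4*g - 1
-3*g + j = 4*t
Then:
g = -3/7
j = 1/7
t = 5/14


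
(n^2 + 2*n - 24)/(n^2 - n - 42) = (n - 4)/(n - 7)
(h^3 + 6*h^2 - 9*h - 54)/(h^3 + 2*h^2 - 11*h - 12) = (h^2 + 9*h + 18)/(h^2 + 5*h + 4)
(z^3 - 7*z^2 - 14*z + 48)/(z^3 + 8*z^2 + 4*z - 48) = (z^2 - 5*z - 24)/(z^2 + 10*z + 24)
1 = 1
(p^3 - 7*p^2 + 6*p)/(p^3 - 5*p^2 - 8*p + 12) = p/(p + 2)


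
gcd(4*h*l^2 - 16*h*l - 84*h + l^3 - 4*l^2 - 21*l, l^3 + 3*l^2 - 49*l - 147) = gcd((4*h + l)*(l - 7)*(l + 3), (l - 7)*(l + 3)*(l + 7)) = l^2 - 4*l - 21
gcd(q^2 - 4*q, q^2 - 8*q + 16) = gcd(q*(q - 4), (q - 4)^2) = q - 4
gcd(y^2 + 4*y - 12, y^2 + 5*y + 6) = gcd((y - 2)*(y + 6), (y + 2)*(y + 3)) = 1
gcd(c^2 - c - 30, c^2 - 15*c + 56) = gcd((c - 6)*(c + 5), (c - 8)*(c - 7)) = 1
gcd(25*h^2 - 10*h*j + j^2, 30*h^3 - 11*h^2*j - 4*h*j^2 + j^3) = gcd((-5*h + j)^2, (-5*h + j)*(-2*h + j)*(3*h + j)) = 5*h - j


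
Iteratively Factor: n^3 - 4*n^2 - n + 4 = (n + 1)*(n^2 - 5*n + 4) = (n - 1)*(n + 1)*(n - 4)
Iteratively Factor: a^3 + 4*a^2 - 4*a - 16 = (a + 2)*(a^2 + 2*a - 8) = (a - 2)*(a + 2)*(a + 4)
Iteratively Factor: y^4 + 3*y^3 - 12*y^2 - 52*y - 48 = (y - 4)*(y^3 + 7*y^2 + 16*y + 12) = (y - 4)*(y + 3)*(y^2 + 4*y + 4) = (y - 4)*(y + 2)*(y + 3)*(y + 2)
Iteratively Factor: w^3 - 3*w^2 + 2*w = (w - 1)*(w^2 - 2*w) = w*(w - 1)*(w - 2)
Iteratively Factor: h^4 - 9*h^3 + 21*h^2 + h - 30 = (h - 2)*(h^3 - 7*h^2 + 7*h + 15) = (h - 5)*(h - 2)*(h^2 - 2*h - 3) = (h - 5)*(h - 2)*(h + 1)*(h - 3)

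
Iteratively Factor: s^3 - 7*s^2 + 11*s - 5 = (s - 1)*(s^2 - 6*s + 5) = (s - 1)^2*(s - 5)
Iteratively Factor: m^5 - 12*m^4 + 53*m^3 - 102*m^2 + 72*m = (m - 3)*(m^4 - 9*m^3 + 26*m^2 - 24*m) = (m - 3)^2*(m^3 - 6*m^2 + 8*m) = (m - 3)^2*(m - 2)*(m^2 - 4*m) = m*(m - 3)^2*(m - 2)*(m - 4)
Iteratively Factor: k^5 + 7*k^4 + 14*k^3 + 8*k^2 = (k)*(k^4 + 7*k^3 + 14*k^2 + 8*k) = k^2*(k^3 + 7*k^2 + 14*k + 8) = k^2*(k + 4)*(k^2 + 3*k + 2) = k^2*(k + 1)*(k + 4)*(k + 2)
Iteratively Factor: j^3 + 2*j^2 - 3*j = (j - 1)*(j^2 + 3*j) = j*(j - 1)*(j + 3)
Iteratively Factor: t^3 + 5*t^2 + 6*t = (t + 3)*(t^2 + 2*t) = t*(t + 3)*(t + 2)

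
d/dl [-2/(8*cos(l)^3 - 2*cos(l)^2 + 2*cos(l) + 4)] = (-12*cos(l)^2 + 2*cos(l) - 1)*sin(l)/(4*cos(l)^3 - cos(l)^2 + cos(l) + 2)^2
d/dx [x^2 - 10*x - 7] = 2*x - 10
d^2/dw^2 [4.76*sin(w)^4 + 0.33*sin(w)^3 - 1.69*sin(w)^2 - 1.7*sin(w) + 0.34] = -76.16*sin(w)^4 - 2.97*sin(w)^3 + 63.88*sin(w)^2 + 3.68*sin(w) - 3.38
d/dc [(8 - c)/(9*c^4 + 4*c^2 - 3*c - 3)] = (-9*c^4 - 4*c^2 + 3*c + (c - 8)*(36*c^3 + 8*c - 3) + 3)/(9*c^4 + 4*c^2 - 3*c - 3)^2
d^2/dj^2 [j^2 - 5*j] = 2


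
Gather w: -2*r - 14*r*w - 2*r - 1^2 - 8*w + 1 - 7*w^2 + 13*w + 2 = -4*r - 7*w^2 + w*(5 - 14*r) + 2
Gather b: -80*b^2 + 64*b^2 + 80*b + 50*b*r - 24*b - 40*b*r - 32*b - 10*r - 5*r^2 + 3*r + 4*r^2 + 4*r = -16*b^2 + b*(10*r + 24) - r^2 - 3*r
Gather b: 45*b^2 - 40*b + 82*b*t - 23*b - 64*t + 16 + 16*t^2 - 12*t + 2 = 45*b^2 + b*(82*t - 63) + 16*t^2 - 76*t + 18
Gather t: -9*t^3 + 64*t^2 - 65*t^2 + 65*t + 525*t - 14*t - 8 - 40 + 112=-9*t^3 - t^2 + 576*t + 64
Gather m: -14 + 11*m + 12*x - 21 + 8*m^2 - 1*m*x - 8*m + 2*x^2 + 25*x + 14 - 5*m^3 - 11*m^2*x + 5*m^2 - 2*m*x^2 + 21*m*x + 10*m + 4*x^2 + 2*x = -5*m^3 + m^2*(13 - 11*x) + m*(-2*x^2 + 20*x + 13) + 6*x^2 + 39*x - 21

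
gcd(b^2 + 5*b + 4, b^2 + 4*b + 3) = b + 1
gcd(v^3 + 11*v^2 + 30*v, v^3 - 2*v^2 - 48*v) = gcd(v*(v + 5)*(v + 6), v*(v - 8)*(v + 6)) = v^2 + 6*v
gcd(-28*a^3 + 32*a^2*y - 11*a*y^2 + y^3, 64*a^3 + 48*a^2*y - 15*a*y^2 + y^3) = 1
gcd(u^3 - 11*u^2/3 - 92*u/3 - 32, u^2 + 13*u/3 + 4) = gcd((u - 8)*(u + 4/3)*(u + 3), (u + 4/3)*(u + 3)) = u^2 + 13*u/3 + 4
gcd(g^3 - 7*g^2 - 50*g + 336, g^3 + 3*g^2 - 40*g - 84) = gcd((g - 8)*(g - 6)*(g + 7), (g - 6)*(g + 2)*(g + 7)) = g^2 + g - 42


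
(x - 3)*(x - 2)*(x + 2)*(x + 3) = x^4 - 13*x^2 + 36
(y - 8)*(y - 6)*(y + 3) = y^3 - 11*y^2 + 6*y + 144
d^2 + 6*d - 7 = (d - 1)*(d + 7)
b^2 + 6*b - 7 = (b - 1)*(b + 7)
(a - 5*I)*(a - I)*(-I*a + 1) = -I*a^3 - 5*a^2 - I*a - 5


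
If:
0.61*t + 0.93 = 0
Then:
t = -1.52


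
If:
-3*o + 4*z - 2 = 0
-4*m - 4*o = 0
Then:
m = 2/3 - 4*z/3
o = 4*z/3 - 2/3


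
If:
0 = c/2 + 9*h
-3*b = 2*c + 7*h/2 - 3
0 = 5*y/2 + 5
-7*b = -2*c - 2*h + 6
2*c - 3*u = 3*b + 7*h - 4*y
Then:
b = -186/659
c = 1404/659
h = -78/659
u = -1360/1977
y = -2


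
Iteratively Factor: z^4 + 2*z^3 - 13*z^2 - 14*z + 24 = (z + 4)*(z^3 - 2*z^2 - 5*z + 6) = (z + 2)*(z + 4)*(z^2 - 4*z + 3) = (z - 1)*(z + 2)*(z + 4)*(z - 3)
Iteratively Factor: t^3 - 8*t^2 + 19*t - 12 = (t - 1)*(t^2 - 7*t + 12) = (t - 4)*(t - 1)*(t - 3)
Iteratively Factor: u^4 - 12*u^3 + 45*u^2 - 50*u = (u - 2)*(u^3 - 10*u^2 + 25*u) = u*(u - 2)*(u^2 - 10*u + 25) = u*(u - 5)*(u - 2)*(u - 5)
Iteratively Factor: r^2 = (r)*(r)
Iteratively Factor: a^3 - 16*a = (a)*(a^2 - 16) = a*(a + 4)*(a - 4)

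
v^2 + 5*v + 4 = (v + 1)*(v + 4)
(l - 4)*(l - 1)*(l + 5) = l^3 - 21*l + 20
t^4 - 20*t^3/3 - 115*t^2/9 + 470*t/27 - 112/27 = (t - 8)*(t - 2/3)*(t - 1/3)*(t + 7/3)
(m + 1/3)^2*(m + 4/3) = m^3 + 2*m^2 + m + 4/27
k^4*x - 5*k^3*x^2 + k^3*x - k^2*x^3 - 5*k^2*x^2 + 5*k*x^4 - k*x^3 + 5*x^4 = (k - 5*x)*(k - x)*(k + x)*(k*x + x)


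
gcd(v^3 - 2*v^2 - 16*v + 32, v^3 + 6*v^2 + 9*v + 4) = v + 4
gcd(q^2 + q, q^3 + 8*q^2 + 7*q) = q^2 + q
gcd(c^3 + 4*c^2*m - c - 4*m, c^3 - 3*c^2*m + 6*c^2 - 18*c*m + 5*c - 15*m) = c + 1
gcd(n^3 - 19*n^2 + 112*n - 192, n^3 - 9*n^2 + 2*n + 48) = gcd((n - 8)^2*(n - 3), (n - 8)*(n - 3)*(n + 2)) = n^2 - 11*n + 24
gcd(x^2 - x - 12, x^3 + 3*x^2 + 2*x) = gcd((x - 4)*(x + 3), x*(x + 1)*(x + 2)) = 1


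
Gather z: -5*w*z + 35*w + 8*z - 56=35*w + z*(8 - 5*w) - 56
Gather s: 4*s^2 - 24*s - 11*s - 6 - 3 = 4*s^2 - 35*s - 9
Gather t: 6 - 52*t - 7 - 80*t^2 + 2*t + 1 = -80*t^2 - 50*t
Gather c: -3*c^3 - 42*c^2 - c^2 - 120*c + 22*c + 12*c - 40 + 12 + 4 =-3*c^3 - 43*c^2 - 86*c - 24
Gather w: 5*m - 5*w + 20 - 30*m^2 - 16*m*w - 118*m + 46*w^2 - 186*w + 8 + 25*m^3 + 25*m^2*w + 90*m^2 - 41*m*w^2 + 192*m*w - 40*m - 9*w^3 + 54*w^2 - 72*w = 25*m^3 + 60*m^2 - 153*m - 9*w^3 + w^2*(100 - 41*m) + w*(25*m^2 + 176*m - 263) + 28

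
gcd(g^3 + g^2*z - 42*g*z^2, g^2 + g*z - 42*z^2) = -g^2 - g*z + 42*z^2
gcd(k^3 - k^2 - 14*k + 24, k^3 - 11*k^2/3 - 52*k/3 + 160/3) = k + 4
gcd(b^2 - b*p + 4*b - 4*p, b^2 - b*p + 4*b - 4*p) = -b^2 + b*p - 4*b + 4*p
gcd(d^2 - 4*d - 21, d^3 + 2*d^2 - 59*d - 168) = d + 3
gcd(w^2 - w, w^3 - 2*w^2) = w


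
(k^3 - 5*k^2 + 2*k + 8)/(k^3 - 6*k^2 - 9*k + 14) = (k^3 - 5*k^2 + 2*k + 8)/(k^3 - 6*k^2 - 9*k + 14)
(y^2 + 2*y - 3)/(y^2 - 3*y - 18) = (y - 1)/(y - 6)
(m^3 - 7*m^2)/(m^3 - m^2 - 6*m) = m*(7 - m)/(-m^2 + m + 6)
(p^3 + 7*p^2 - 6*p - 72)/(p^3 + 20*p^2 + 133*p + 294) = (p^2 + p - 12)/(p^2 + 14*p + 49)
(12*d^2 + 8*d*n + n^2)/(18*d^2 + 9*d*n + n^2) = (2*d + n)/(3*d + n)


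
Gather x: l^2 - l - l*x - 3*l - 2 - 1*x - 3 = l^2 - 4*l + x*(-l - 1) - 5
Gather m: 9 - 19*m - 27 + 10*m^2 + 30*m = 10*m^2 + 11*m - 18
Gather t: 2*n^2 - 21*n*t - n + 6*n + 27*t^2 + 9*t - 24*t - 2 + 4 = 2*n^2 + 5*n + 27*t^2 + t*(-21*n - 15) + 2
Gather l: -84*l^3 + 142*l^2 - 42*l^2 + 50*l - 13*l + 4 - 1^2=-84*l^3 + 100*l^2 + 37*l + 3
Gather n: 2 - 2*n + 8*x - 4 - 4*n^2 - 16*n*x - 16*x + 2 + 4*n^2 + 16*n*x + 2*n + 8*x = 0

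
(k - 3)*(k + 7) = k^2 + 4*k - 21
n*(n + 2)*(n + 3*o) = n^3 + 3*n^2*o + 2*n^2 + 6*n*o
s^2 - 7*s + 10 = (s - 5)*(s - 2)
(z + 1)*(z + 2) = z^2 + 3*z + 2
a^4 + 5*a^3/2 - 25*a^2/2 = a^2*(a - 5/2)*(a + 5)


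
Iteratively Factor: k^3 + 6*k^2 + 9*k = (k)*(k^2 + 6*k + 9) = k*(k + 3)*(k + 3)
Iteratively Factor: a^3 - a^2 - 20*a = (a + 4)*(a^2 - 5*a) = a*(a + 4)*(a - 5)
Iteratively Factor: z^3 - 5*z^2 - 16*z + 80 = (z - 5)*(z^2 - 16) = (z - 5)*(z + 4)*(z - 4)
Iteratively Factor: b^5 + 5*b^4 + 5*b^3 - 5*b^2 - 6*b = (b + 2)*(b^4 + 3*b^3 - b^2 - 3*b) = (b + 1)*(b + 2)*(b^3 + 2*b^2 - 3*b) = (b - 1)*(b + 1)*(b + 2)*(b^2 + 3*b) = (b - 1)*(b + 1)*(b + 2)*(b + 3)*(b)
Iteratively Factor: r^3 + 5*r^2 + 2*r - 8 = (r + 4)*(r^2 + r - 2) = (r + 2)*(r + 4)*(r - 1)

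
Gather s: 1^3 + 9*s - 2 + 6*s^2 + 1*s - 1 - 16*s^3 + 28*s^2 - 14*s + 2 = -16*s^3 + 34*s^2 - 4*s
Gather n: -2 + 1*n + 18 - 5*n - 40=-4*n - 24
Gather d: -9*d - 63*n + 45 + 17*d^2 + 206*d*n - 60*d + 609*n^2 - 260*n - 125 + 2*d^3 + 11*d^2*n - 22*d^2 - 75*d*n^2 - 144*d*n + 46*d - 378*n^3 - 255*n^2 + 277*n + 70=2*d^3 + d^2*(11*n - 5) + d*(-75*n^2 + 62*n - 23) - 378*n^3 + 354*n^2 - 46*n - 10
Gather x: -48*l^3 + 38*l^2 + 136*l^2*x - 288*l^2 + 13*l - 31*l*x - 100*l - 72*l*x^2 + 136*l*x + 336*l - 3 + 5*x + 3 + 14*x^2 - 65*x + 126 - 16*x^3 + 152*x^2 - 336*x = -48*l^3 - 250*l^2 + 249*l - 16*x^3 + x^2*(166 - 72*l) + x*(136*l^2 + 105*l - 396) + 126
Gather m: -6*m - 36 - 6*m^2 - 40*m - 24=-6*m^2 - 46*m - 60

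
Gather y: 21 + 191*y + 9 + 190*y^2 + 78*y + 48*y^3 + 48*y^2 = 48*y^3 + 238*y^2 + 269*y + 30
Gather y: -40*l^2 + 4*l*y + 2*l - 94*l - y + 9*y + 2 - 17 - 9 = -40*l^2 - 92*l + y*(4*l + 8) - 24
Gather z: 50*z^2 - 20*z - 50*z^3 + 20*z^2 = -50*z^3 + 70*z^2 - 20*z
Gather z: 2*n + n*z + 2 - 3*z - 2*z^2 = 2*n - 2*z^2 + z*(n - 3) + 2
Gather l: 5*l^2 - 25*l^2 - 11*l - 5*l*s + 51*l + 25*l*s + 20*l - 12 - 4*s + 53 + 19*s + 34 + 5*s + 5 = -20*l^2 + l*(20*s + 60) + 20*s + 80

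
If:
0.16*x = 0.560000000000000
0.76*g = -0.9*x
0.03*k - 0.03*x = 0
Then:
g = -4.14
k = 3.50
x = 3.50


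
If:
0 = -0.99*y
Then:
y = 0.00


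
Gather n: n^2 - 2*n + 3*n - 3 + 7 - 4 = n^2 + n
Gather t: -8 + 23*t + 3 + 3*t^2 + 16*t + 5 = 3*t^2 + 39*t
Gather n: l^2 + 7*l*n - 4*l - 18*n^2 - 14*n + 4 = l^2 - 4*l - 18*n^2 + n*(7*l - 14) + 4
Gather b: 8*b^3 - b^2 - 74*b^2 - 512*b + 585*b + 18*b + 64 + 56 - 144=8*b^3 - 75*b^2 + 91*b - 24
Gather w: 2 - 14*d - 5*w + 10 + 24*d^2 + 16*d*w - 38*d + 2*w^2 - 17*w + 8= 24*d^2 - 52*d + 2*w^2 + w*(16*d - 22) + 20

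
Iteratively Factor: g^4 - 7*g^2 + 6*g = (g - 1)*(g^3 + g^2 - 6*g) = (g - 2)*(g - 1)*(g^2 + 3*g) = (g - 2)*(g - 1)*(g + 3)*(g)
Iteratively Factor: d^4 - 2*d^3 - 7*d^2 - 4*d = (d + 1)*(d^3 - 3*d^2 - 4*d) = (d + 1)^2*(d^2 - 4*d) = d*(d + 1)^2*(d - 4)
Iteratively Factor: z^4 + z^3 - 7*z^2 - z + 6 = (z + 1)*(z^3 - 7*z + 6) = (z - 2)*(z + 1)*(z^2 + 2*z - 3) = (z - 2)*(z - 1)*(z + 1)*(z + 3)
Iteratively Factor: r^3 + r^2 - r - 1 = (r + 1)*(r^2 - 1) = (r - 1)*(r + 1)*(r + 1)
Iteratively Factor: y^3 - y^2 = (y - 1)*(y^2) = y*(y - 1)*(y)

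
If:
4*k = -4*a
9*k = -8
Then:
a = 8/9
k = -8/9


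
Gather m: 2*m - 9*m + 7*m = 0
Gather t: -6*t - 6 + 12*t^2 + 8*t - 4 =12*t^2 + 2*t - 10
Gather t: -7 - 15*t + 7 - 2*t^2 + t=-2*t^2 - 14*t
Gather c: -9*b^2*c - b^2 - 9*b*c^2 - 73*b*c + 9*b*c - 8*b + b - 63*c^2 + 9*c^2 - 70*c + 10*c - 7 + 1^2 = -b^2 - 7*b + c^2*(-9*b - 54) + c*(-9*b^2 - 64*b - 60) - 6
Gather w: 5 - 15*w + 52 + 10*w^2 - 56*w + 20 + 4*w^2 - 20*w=14*w^2 - 91*w + 77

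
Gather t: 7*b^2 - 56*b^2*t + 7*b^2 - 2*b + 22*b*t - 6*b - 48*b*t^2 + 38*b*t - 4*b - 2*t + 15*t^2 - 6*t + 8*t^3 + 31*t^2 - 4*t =14*b^2 - 12*b + 8*t^3 + t^2*(46 - 48*b) + t*(-56*b^2 + 60*b - 12)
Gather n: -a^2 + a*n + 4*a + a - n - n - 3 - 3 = -a^2 + 5*a + n*(a - 2) - 6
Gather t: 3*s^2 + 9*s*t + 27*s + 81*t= 3*s^2 + 27*s + t*(9*s + 81)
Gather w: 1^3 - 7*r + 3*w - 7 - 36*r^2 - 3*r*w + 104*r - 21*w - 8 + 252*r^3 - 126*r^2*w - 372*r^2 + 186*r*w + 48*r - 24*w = 252*r^3 - 408*r^2 + 145*r + w*(-126*r^2 + 183*r - 42) - 14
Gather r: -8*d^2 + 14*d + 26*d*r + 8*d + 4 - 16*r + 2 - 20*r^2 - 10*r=-8*d^2 + 22*d - 20*r^2 + r*(26*d - 26) + 6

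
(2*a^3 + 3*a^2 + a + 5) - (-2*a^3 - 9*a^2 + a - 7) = 4*a^3 + 12*a^2 + 12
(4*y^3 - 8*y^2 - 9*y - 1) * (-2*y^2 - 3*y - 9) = -8*y^5 + 4*y^4 + 6*y^3 + 101*y^2 + 84*y + 9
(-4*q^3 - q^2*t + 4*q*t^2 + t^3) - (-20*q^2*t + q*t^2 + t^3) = -4*q^3 + 19*q^2*t + 3*q*t^2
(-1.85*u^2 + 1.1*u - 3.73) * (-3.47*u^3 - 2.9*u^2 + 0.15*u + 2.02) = 6.4195*u^5 + 1.548*u^4 + 9.4756*u^3 + 7.245*u^2 + 1.6625*u - 7.5346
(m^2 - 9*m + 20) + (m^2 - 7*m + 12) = 2*m^2 - 16*m + 32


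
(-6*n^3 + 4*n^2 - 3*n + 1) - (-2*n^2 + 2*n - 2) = -6*n^3 + 6*n^2 - 5*n + 3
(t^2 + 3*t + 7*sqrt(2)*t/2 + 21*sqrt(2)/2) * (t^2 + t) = t^4 + 4*t^3 + 7*sqrt(2)*t^3/2 + 3*t^2 + 14*sqrt(2)*t^2 + 21*sqrt(2)*t/2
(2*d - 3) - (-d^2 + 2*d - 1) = d^2 - 2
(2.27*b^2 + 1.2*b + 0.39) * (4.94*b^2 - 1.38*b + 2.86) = 11.2138*b^4 + 2.7954*b^3 + 6.7628*b^2 + 2.8938*b + 1.1154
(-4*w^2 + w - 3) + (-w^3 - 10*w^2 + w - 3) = -w^3 - 14*w^2 + 2*w - 6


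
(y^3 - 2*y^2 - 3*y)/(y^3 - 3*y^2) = (y + 1)/y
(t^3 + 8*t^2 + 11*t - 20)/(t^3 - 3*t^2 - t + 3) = (t^2 + 9*t + 20)/(t^2 - 2*t - 3)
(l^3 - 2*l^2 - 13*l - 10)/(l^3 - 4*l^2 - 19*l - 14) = (l - 5)/(l - 7)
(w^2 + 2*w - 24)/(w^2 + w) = (w^2 + 2*w - 24)/(w*(w + 1))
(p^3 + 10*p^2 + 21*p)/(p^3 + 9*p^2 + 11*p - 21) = p/(p - 1)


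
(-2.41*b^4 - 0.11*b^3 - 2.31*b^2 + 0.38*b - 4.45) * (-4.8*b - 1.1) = 11.568*b^5 + 3.179*b^4 + 11.209*b^3 + 0.717000000000001*b^2 + 20.942*b + 4.895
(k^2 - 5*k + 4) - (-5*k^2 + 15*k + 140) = 6*k^2 - 20*k - 136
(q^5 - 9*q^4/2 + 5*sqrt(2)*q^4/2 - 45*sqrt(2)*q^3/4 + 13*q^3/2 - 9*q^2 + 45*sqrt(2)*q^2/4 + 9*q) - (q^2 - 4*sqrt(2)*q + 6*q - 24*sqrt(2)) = q^5 - 9*q^4/2 + 5*sqrt(2)*q^4/2 - 45*sqrt(2)*q^3/4 + 13*q^3/2 - 10*q^2 + 45*sqrt(2)*q^2/4 + 3*q + 4*sqrt(2)*q + 24*sqrt(2)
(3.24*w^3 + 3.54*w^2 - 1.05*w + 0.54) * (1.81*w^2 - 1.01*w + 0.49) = 5.8644*w^5 + 3.135*w^4 - 3.8883*w^3 + 3.7725*w^2 - 1.0599*w + 0.2646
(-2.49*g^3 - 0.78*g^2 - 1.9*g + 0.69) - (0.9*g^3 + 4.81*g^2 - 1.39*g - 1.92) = -3.39*g^3 - 5.59*g^2 - 0.51*g + 2.61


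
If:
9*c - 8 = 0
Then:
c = 8/9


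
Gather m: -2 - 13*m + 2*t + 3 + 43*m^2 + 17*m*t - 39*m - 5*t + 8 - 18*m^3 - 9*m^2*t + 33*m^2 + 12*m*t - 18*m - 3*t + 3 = -18*m^3 + m^2*(76 - 9*t) + m*(29*t - 70) - 6*t + 12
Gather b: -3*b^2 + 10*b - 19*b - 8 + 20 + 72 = -3*b^2 - 9*b + 84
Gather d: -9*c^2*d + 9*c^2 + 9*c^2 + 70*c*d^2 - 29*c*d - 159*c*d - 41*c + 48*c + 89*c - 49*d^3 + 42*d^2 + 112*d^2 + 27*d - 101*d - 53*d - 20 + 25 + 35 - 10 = 18*c^2 + 96*c - 49*d^3 + d^2*(70*c + 154) + d*(-9*c^2 - 188*c - 127) + 30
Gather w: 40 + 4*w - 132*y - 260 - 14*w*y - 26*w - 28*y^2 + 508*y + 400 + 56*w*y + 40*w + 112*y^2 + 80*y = w*(42*y + 18) + 84*y^2 + 456*y + 180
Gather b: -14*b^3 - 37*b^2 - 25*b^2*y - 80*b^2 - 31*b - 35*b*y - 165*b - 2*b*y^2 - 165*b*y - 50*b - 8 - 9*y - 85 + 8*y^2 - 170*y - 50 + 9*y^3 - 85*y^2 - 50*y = -14*b^3 + b^2*(-25*y - 117) + b*(-2*y^2 - 200*y - 246) + 9*y^3 - 77*y^2 - 229*y - 143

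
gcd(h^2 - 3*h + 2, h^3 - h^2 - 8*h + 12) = h - 2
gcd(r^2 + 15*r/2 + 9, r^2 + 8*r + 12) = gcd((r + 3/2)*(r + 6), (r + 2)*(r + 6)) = r + 6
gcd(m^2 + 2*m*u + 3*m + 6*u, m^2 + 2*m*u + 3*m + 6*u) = m^2 + 2*m*u + 3*m + 6*u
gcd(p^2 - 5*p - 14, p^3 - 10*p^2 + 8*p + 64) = p + 2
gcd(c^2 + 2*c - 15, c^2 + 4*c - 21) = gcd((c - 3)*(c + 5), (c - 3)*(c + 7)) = c - 3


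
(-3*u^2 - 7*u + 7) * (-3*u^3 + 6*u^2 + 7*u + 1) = 9*u^5 + 3*u^4 - 84*u^3 - 10*u^2 + 42*u + 7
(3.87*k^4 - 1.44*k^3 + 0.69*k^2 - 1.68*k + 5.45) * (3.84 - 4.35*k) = -16.8345*k^5 + 21.1248*k^4 - 8.5311*k^3 + 9.9576*k^2 - 30.1587*k + 20.928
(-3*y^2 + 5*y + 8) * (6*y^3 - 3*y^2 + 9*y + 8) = -18*y^5 + 39*y^4 + 6*y^3 - 3*y^2 + 112*y + 64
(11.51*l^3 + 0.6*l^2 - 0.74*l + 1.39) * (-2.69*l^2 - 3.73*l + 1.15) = -30.9619*l^5 - 44.5463*l^4 + 12.9891*l^3 - 0.2889*l^2 - 6.0357*l + 1.5985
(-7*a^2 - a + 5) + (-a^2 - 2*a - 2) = -8*a^2 - 3*a + 3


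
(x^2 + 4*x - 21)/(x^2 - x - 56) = (x - 3)/(x - 8)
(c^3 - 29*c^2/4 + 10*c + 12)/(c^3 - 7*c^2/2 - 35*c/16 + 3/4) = 4*(c - 4)/(4*c - 1)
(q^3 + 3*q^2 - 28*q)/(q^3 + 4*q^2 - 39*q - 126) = q*(q - 4)/(q^2 - 3*q - 18)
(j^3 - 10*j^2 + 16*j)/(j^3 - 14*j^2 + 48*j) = (j - 2)/(j - 6)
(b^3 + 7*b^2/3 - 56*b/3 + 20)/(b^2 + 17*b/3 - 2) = (3*b^2 - 11*b + 10)/(3*b - 1)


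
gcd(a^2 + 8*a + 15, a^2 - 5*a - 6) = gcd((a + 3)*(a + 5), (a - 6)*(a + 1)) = 1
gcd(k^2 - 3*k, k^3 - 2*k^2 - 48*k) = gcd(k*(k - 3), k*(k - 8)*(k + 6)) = k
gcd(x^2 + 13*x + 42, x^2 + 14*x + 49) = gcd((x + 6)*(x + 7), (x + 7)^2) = x + 7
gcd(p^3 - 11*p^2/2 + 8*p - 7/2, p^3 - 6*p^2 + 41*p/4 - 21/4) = p^2 - 9*p/2 + 7/2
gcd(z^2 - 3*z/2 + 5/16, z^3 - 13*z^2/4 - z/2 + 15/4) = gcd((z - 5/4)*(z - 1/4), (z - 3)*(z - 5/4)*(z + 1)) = z - 5/4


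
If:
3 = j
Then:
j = 3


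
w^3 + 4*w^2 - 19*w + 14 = (w - 2)*(w - 1)*(w + 7)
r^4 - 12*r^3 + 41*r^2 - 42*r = r*(r - 7)*(r - 3)*(r - 2)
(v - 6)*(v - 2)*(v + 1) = v^3 - 7*v^2 + 4*v + 12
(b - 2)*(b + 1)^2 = b^3 - 3*b - 2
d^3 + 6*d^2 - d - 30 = (d - 2)*(d + 3)*(d + 5)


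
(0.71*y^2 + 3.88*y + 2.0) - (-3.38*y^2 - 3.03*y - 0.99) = 4.09*y^2 + 6.91*y + 2.99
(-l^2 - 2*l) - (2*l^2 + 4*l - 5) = -3*l^2 - 6*l + 5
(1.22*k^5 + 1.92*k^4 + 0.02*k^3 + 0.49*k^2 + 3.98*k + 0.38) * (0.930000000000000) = 1.1346*k^5 + 1.7856*k^4 + 0.0186*k^3 + 0.4557*k^2 + 3.7014*k + 0.3534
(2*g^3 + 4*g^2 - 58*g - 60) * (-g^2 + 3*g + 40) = -2*g^5 + 2*g^4 + 150*g^3 + 46*g^2 - 2500*g - 2400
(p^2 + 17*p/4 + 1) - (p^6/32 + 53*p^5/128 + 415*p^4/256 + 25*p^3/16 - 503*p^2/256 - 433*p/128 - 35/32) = -p^6/32 - 53*p^5/128 - 415*p^4/256 - 25*p^3/16 + 759*p^2/256 + 977*p/128 + 67/32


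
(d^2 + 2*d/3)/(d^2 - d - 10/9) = 3*d/(3*d - 5)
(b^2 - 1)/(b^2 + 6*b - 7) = (b + 1)/(b + 7)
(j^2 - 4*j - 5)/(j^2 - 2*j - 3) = (j - 5)/(j - 3)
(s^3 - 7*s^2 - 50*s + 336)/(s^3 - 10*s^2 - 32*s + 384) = (s^2 + s - 42)/(s^2 - 2*s - 48)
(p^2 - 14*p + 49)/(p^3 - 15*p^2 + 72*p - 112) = (p - 7)/(p^2 - 8*p + 16)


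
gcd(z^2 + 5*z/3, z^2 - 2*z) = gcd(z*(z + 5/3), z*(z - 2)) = z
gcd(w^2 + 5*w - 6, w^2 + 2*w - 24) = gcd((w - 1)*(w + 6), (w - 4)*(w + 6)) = w + 6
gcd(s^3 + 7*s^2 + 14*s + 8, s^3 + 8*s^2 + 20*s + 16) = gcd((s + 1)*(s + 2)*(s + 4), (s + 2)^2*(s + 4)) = s^2 + 6*s + 8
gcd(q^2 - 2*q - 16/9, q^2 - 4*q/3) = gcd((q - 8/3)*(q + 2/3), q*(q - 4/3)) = 1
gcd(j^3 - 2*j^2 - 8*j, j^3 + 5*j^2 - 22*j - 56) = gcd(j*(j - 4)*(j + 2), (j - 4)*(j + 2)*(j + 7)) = j^2 - 2*j - 8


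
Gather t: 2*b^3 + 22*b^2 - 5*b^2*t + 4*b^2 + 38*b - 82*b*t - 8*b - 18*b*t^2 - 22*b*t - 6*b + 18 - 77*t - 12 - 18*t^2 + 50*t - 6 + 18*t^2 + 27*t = 2*b^3 + 26*b^2 - 18*b*t^2 + 24*b + t*(-5*b^2 - 104*b)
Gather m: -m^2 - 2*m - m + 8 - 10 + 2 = -m^2 - 3*m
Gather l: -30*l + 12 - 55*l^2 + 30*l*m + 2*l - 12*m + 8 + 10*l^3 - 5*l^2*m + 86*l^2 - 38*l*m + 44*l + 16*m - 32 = 10*l^3 + l^2*(31 - 5*m) + l*(16 - 8*m) + 4*m - 12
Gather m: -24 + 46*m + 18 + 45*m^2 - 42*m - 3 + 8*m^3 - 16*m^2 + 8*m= 8*m^3 + 29*m^2 + 12*m - 9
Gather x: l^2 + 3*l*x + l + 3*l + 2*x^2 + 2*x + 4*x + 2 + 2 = l^2 + 4*l + 2*x^2 + x*(3*l + 6) + 4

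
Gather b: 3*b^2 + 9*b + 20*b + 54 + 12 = 3*b^2 + 29*b + 66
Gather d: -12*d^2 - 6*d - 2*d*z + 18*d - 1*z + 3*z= -12*d^2 + d*(12 - 2*z) + 2*z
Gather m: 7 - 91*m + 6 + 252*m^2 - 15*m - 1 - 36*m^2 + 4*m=216*m^2 - 102*m + 12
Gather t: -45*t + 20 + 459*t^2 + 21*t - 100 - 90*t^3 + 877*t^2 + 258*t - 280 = -90*t^3 + 1336*t^2 + 234*t - 360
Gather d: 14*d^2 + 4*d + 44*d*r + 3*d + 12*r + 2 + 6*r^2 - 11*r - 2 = 14*d^2 + d*(44*r + 7) + 6*r^2 + r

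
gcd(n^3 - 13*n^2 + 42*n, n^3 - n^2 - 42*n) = n^2 - 7*n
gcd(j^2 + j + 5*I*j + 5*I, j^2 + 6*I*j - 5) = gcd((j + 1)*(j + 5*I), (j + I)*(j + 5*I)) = j + 5*I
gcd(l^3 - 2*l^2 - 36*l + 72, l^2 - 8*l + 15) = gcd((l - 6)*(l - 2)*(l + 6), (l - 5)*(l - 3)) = 1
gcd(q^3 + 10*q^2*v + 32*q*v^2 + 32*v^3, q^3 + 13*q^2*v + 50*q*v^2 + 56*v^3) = q^2 + 6*q*v + 8*v^2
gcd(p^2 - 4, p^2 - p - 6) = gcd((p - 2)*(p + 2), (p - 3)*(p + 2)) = p + 2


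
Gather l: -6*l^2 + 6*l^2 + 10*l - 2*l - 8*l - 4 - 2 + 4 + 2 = 0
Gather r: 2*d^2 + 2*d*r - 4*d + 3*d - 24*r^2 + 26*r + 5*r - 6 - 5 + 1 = 2*d^2 - d - 24*r^2 + r*(2*d + 31) - 10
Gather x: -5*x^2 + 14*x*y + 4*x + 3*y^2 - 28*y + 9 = -5*x^2 + x*(14*y + 4) + 3*y^2 - 28*y + 9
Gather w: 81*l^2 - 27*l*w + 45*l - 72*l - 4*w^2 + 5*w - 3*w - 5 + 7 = 81*l^2 - 27*l - 4*w^2 + w*(2 - 27*l) + 2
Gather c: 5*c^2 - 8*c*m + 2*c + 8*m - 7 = 5*c^2 + c*(2 - 8*m) + 8*m - 7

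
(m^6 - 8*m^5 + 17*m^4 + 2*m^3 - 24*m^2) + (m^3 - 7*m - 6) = m^6 - 8*m^5 + 17*m^4 + 3*m^3 - 24*m^2 - 7*m - 6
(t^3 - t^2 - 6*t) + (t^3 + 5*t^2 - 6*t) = 2*t^3 + 4*t^2 - 12*t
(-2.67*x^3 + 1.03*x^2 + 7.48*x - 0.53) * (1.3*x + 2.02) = -3.471*x^4 - 4.0544*x^3 + 11.8046*x^2 + 14.4206*x - 1.0706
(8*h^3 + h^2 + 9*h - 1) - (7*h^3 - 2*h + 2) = h^3 + h^2 + 11*h - 3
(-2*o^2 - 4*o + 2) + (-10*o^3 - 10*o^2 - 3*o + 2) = -10*o^3 - 12*o^2 - 7*o + 4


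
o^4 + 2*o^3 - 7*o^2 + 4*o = o*(o - 1)^2*(o + 4)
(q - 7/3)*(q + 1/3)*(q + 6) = q^3 + 4*q^2 - 115*q/9 - 14/3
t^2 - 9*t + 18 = (t - 6)*(t - 3)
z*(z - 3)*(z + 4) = z^3 + z^2 - 12*z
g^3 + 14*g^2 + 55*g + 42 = (g + 1)*(g + 6)*(g + 7)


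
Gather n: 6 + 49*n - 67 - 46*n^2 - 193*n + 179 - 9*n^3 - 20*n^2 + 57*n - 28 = -9*n^3 - 66*n^2 - 87*n + 90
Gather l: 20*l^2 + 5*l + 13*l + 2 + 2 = 20*l^2 + 18*l + 4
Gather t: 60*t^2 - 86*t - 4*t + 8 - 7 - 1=60*t^2 - 90*t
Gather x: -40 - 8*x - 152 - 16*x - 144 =-24*x - 336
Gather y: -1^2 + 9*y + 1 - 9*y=0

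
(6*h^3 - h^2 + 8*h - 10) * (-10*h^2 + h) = -60*h^5 + 16*h^4 - 81*h^3 + 108*h^2 - 10*h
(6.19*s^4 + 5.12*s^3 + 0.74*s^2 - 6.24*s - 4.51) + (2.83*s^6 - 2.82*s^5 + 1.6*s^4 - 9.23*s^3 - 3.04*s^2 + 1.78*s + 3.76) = 2.83*s^6 - 2.82*s^5 + 7.79*s^4 - 4.11*s^3 - 2.3*s^2 - 4.46*s - 0.75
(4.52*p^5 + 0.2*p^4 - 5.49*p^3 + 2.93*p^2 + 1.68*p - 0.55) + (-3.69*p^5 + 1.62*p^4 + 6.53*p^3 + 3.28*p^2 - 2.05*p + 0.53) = 0.83*p^5 + 1.82*p^4 + 1.04*p^3 + 6.21*p^2 - 0.37*p - 0.02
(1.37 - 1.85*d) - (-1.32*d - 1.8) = 3.17 - 0.53*d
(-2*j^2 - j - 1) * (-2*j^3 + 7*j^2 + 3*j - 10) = 4*j^5 - 12*j^4 - 11*j^3 + 10*j^2 + 7*j + 10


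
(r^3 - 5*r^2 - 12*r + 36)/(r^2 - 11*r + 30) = (r^2 + r - 6)/(r - 5)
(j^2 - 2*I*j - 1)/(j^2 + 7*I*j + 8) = (j - I)/(j + 8*I)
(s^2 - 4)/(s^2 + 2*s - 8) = (s + 2)/(s + 4)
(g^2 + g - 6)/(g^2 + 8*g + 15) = (g - 2)/(g + 5)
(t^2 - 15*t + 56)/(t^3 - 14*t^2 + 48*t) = (t - 7)/(t*(t - 6))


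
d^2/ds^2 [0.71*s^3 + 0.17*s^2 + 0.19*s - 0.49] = 4.26*s + 0.34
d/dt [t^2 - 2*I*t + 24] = 2*t - 2*I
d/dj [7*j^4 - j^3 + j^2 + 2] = j*(28*j^2 - 3*j + 2)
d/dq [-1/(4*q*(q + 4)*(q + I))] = (q*(q + 4) + q*(q + I) + (q + 4)*(q + I))/(4*q^2*(q + 4)^2*(q + I)^2)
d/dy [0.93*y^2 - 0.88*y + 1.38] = 1.86*y - 0.88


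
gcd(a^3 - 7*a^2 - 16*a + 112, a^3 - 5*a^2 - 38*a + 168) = a^2 - 11*a + 28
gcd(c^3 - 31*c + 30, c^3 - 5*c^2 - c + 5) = c^2 - 6*c + 5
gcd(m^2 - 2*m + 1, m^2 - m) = m - 1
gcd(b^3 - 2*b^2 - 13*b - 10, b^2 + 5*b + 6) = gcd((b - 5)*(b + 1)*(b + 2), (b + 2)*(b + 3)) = b + 2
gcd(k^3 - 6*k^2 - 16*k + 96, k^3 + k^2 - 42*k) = k - 6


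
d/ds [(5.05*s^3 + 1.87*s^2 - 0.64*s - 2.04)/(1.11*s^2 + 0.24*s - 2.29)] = (5.6055*s^4 + 2.424*s^3 - 33.5343*s^2 - 4.0358*s + 1.9552)/(1.2321*s^4 + 0.5328*s^3 - 5.0262*s^2 - 1.0992*s + 5.2441)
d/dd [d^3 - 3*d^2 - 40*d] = 3*d^2 - 6*d - 40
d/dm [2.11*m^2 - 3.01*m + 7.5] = 4.22*m - 3.01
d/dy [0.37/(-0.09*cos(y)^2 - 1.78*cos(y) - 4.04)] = -(0.0666*cos(y) + 0.6586)*sin(y)/(0.09*cos(y)^2 + 1.78*cos(y) + 4.04)^2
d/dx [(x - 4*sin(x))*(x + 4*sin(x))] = 2*x - 16*sin(2*x)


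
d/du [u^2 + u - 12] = 2*u + 1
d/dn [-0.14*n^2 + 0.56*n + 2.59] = 0.56 - 0.28*n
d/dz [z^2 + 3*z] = 2*z + 3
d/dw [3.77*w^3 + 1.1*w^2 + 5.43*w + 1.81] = 11.31*w^2 + 2.2*w + 5.43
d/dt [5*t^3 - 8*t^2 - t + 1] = 15*t^2 - 16*t - 1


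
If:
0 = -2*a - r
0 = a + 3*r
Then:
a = 0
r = 0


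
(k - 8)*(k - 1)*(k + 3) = k^3 - 6*k^2 - 19*k + 24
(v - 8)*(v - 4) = v^2 - 12*v + 32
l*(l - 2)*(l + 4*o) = l^3 + 4*l^2*o - 2*l^2 - 8*l*o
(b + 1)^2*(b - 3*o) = b^3 - 3*b^2*o + 2*b^2 - 6*b*o + b - 3*o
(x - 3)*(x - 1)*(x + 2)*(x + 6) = x^4 + 4*x^3 - 17*x^2 - 24*x + 36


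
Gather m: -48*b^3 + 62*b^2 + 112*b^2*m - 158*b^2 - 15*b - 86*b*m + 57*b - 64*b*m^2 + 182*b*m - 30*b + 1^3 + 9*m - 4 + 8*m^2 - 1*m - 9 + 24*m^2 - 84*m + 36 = -48*b^3 - 96*b^2 + 12*b + m^2*(32 - 64*b) + m*(112*b^2 + 96*b - 76) + 24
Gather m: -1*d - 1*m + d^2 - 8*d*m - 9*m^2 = d^2 - d - 9*m^2 + m*(-8*d - 1)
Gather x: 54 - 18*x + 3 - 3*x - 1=56 - 21*x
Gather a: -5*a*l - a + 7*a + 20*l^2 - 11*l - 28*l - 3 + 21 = a*(6 - 5*l) + 20*l^2 - 39*l + 18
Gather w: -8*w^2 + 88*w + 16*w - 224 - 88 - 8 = -8*w^2 + 104*w - 320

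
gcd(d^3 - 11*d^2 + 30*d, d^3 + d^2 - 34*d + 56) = 1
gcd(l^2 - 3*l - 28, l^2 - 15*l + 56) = l - 7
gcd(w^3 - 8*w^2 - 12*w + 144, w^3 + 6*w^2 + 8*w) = w + 4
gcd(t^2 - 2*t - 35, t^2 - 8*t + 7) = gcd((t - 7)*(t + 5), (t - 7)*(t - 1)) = t - 7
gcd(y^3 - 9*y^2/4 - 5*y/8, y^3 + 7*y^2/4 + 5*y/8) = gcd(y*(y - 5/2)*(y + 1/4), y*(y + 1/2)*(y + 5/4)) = y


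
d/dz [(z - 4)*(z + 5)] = 2*z + 1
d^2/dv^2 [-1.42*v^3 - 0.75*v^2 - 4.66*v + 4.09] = -8.52*v - 1.5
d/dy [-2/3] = 0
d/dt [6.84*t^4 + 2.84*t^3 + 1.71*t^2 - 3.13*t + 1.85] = 27.36*t^3 + 8.52*t^2 + 3.42*t - 3.13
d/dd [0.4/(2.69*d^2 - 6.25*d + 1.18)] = (2.5 - 2.152*d)/(2.69*d^2 - 6.25*d + 1.18)^2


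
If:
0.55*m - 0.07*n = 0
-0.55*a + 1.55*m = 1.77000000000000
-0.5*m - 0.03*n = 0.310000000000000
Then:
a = -4.41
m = -0.42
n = -3.31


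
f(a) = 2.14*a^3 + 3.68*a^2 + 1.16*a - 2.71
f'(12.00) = 1013.96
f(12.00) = 4239.05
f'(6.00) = 276.44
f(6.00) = 598.97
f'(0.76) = 10.46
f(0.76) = 1.24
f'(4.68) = 176.22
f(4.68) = 302.68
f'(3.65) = 113.55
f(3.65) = 154.61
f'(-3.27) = 45.74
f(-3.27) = -41.98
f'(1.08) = 16.60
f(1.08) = 5.53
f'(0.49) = 6.31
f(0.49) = -1.01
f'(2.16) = 47.01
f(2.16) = 38.53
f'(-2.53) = 23.63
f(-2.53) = -16.75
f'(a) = 6.42*a^2 + 7.36*a + 1.16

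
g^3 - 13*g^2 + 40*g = g*(g - 8)*(g - 5)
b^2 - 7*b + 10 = (b - 5)*(b - 2)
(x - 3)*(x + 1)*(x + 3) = x^3 + x^2 - 9*x - 9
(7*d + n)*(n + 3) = 7*d*n + 21*d + n^2 + 3*n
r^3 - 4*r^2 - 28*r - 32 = (r - 8)*(r + 2)^2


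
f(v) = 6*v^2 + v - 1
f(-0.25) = -0.88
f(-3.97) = 89.60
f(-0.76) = 1.71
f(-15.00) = 1334.00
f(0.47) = 0.80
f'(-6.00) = -71.00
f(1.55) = 14.96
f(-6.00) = 209.00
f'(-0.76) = -8.12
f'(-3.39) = -39.68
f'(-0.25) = -2.00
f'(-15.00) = -179.00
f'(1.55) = 19.60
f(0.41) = 0.42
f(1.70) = 18.04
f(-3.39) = 64.56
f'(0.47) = 6.64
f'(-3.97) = -46.64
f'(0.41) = 5.92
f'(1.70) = 21.40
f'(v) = 12*v + 1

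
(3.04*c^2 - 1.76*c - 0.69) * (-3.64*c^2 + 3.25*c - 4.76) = -11.0656*c^4 + 16.2864*c^3 - 17.6788*c^2 + 6.1351*c + 3.2844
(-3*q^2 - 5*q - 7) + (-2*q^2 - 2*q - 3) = -5*q^2 - 7*q - 10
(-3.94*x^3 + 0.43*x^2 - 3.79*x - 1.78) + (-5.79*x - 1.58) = -3.94*x^3 + 0.43*x^2 - 9.58*x - 3.36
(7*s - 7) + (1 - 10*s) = -3*s - 6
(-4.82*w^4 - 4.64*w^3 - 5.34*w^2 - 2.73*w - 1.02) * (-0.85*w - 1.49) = 4.097*w^5 + 11.1258*w^4 + 11.4526*w^3 + 10.2771*w^2 + 4.9347*w + 1.5198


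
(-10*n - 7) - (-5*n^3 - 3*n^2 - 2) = 5*n^3 + 3*n^2 - 10*n - 5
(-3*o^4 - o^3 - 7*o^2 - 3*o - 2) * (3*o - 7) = -9*o^5 + 18*o^4 - 14*o^3 + 40*o^2 + 15*o + 14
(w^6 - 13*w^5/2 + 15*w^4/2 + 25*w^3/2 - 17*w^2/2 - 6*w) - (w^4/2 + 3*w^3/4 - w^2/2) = w^6 - 13*w^5/2 + 7*w^4 + 47*w^3/4 - 8*w^2 - 6*w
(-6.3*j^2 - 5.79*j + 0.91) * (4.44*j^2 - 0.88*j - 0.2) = -27.972*j^4 - 20.1636*j^3 + 10.3956*j^2 + 0.3572*j - 0.182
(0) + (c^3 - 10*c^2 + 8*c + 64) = c^3 - 10*c^2 + 8*c + 64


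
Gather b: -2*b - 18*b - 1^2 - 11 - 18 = -20*b - 30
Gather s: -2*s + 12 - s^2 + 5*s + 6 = -s^2 + 3*s + 18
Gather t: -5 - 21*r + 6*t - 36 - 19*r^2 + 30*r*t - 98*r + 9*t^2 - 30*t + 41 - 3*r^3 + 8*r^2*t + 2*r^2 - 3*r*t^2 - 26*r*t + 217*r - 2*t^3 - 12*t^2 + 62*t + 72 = -3*r^3 - 17*r^2 + 98*r - 2*t^3 + t^2*(-3*r - 3) + t*(8*r^2 + 4*r + 38) + 72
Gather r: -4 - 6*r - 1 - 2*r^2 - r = -2*r^2 - 7*r - 5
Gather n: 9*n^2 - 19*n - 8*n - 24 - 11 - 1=9*n^2 - 27*n - 36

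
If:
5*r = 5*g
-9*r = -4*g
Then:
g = 0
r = 0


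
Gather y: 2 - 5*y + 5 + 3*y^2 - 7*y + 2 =3*y^2 - 12*y + 9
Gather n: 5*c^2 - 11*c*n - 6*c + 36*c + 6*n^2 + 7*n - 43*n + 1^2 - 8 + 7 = 5*c^2 + 30*c + 6*n^2 + n*(-11*c - 36)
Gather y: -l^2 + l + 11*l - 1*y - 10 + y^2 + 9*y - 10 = -l^2 + 12*l + y^2 + 8*y - 20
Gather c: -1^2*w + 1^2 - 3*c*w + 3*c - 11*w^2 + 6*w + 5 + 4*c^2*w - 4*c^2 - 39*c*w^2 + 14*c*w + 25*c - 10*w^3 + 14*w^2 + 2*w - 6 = c^2*(4*w - 4) + c*(-39*w^2 + 11*w + 28) - 10*w^3 + 3*w^2 + 7*w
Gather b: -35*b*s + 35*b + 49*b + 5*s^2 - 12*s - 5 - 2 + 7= b*(84 - 35*s) + 5*s^2 - 12*s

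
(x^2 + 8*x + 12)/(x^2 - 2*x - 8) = (x + 6)/(x - 4)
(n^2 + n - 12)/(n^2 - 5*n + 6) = (n + 4)/(n - 2)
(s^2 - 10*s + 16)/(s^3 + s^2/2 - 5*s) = 2*(s - 8)/(s*(2*s + 5))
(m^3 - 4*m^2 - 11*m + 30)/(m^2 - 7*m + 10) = m + 3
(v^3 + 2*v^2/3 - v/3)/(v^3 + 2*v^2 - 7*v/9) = 3*(v + 1)/(3*v + 7)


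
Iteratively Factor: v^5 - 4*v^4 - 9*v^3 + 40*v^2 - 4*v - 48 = (v + 1)*(v^4 - 5*v^3 - 4*v^2 + 44*v - 48) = (v + 1)*(v + 3)*(v^3 - 8*v^2 + 20*v - 16) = (v - 2)*(v + 1)*(v + 3)*(v^2 - 6*v + 8) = (v - 4)*(v - 2)*(v + 1)*(v + 3)*(v - 2)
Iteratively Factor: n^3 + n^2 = (n + 1)*(n^2) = n*(n + 1)*(n)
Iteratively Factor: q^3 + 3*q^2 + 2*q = (q + 1)*(q^2 + 2*q) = q*(q + 1)*(q + 2)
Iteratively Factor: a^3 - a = (a - 1)*(a^2 + a) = (a - 1)*(a + 1)*(a)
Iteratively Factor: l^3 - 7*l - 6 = (l + 2)*(l^2 - 2*l - 3) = (l - 3)*(l + 2)*(l + 1)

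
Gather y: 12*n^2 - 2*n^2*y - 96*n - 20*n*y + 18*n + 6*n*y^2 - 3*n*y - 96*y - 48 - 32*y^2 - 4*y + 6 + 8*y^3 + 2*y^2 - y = 12*n^2 - 78*n + 8*y^3 + y^2*(6*n - 30) + y*(-2*n^2 - 23*n - 101) - 42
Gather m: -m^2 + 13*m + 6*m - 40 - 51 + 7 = -m^2 + 19*m - 84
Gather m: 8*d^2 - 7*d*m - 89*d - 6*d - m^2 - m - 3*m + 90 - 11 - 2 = 8*d^2 - 95*d - m^2 + m*(-7*d - 4) + 77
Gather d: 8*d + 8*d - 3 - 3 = 16*d - 6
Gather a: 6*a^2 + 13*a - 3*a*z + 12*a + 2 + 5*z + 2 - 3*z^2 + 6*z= 6*a^2 + a*(25 - 3*z) - 3*z^2 + 11*z + 4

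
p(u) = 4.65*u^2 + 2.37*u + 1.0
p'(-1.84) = -14.74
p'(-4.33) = -37.90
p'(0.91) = 10.83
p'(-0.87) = -5.72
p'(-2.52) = -21.07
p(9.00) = 398.98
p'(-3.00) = -25.53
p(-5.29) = 118.59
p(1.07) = 8.86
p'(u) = 9.3*u + 2.37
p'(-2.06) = -16.79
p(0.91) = 7.01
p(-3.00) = 35.74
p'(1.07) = 12.32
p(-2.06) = 15.85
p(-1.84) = 12.38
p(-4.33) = 77.92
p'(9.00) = 86.07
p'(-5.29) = -46.83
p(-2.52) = 24.56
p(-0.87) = 2.46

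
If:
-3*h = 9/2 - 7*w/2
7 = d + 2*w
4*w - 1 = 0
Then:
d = 13/2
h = -29/24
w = 1/4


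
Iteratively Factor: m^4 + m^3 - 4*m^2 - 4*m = (m + 1)*(m^3 - 4*m) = m*(m + 1)*(m^2 - 4) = m*(m + 1)*(m + 2)*(m - 2)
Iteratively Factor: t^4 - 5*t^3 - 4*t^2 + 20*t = (t + 2)*(t^3 - 7*t^2 + 10*t) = (t - 2)*(t + 2)*(t^2 - 5*t) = (t - 5)*(t - 2)*(t + 2)*(t)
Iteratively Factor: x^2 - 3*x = (x - 3)*(x)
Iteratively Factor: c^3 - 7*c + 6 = (c - 2)*(c^2 + 2*c - 3) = (c - 2)*(c - 1)*(c + 3)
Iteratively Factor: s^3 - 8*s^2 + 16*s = (s - 4)*(s^2 - 4*s) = s*(s - 4)*(s - 4)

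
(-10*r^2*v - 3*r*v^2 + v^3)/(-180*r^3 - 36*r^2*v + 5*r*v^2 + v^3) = v*(10*r^2 + 3*r*v - v^2)/(180*r^3 + 36*r^2*v - 5*r*v^2 - v^3)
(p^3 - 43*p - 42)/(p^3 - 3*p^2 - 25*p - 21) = (p + 6)/(p + 3)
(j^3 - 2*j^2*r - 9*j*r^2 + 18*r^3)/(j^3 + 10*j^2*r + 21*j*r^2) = (j^2 - 5*j*r + 6*r^2)/(j*(j + 7*r))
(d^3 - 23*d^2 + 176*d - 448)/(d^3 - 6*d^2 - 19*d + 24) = (d^2 - 15*d + 56)/(d^2 + 2*d - 3)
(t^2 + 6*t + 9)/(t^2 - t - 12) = (t + 3)/(t - 4)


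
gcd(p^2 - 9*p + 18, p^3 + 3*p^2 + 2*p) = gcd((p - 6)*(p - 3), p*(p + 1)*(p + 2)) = 1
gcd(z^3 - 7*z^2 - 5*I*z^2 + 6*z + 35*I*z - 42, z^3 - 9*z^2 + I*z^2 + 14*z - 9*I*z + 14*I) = z^2 + z*(-7 + I) - 7*I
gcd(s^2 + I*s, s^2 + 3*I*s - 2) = s + I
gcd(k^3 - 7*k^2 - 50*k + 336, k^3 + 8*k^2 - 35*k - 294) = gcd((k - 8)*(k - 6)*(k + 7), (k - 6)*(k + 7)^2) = k^2 + k - 42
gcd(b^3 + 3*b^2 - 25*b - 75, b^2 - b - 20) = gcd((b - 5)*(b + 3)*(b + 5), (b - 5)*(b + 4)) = b - 5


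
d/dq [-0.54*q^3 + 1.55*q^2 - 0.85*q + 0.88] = -1.62*q^2 + 3.1*q - 0.85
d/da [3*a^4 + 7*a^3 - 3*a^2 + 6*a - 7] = 12*a^3 + 21*a^2 - 6*a + 6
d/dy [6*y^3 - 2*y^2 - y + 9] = 18*y^2 - 4*y - 1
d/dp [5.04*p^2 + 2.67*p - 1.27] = 10.08*p + 2.67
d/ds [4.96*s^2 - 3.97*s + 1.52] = 9.92*s - 3.97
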